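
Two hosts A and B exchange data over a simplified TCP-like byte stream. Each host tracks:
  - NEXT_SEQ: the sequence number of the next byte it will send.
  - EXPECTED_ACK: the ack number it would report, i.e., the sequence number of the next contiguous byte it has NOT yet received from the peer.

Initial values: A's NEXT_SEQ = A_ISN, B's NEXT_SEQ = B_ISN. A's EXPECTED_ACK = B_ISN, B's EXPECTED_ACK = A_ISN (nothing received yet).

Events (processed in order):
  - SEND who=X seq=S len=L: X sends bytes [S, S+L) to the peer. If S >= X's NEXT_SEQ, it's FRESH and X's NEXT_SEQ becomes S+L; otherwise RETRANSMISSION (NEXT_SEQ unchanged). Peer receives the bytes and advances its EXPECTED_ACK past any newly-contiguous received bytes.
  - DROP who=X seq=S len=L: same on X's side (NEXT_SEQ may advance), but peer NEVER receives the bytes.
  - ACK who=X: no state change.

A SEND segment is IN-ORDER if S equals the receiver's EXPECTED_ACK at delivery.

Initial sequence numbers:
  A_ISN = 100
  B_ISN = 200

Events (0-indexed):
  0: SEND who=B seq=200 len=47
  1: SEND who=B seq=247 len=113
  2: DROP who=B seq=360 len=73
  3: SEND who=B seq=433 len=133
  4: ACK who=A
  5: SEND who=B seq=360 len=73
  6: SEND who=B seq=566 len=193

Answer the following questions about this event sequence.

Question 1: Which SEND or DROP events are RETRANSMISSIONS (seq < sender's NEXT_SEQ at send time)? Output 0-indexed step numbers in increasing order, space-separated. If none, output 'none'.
Step 0: SEND seq=200 -> fresh
Step 1: SEND seq=247 -> fresh
Step 2: DROP seq=360 -> fresh
Step 3: SEND seq=433 -> fresh
Step 5: SEND seq=360 -> retransmit
Step 6: SEND seq=566 -> fresh

Answer: 5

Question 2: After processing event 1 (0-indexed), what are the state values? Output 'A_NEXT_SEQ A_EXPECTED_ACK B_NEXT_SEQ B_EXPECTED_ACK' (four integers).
After event 0: A_seq=100 A_ack=247 B_seq=247 B_ack=100
After event 1: A_seq=100 A_ack=360 B_seq=360 B_ack=100

100 360 360 100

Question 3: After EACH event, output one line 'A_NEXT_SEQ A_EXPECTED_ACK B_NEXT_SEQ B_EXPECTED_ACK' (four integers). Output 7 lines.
100 247 247 100
100 360 360 100
100 360 433 100
100 360 566 100
100 360 566 100
100 566 566 100
100 759 759 100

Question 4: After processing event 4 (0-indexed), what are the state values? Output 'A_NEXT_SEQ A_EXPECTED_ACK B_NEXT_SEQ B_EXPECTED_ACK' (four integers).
After event 0: A_seq=100 A_ack=247 B_seq=247 B_ack=100
After event 1: A_seq=100 A_ack=360 B_seq=360 B_ack=100
After event 2: A_seq=100 A_ack=360 B_seq=433 B_ack=100
After event 3: A_seq=100 A_ack=360 B_seq=566 B_ack=100
After event 4: A_seq=100 A_ack=360 B_seq=566 B_ack=100

100 360 566 100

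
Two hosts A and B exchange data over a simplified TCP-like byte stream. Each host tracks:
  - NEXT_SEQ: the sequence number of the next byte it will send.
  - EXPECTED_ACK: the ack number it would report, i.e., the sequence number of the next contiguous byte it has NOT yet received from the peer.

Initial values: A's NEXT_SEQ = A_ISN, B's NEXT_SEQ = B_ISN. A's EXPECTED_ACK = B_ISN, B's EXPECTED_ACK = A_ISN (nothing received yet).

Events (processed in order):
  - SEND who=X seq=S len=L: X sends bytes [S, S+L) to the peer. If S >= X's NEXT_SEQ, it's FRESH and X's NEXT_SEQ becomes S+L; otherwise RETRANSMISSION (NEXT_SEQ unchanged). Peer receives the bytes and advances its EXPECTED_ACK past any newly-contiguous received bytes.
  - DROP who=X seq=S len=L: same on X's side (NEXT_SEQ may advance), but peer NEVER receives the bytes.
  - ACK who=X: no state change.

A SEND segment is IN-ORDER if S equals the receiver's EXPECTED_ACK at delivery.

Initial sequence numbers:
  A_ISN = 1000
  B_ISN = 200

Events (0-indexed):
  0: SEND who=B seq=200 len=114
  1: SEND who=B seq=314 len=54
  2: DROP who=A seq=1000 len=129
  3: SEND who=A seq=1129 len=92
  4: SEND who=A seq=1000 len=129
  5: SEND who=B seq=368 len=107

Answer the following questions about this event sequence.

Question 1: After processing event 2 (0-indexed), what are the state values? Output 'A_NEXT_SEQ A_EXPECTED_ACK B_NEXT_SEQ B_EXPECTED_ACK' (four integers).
After event 0: A_seq=1000 A_ack=314 B_seq=314 B_ack=1000
After event 1: A_seq=1000 A_ack=368 B_seq=368 B_ack=1000
After event 2: A_seq=1129 A_ack=368 B_seq=368 B_ack=1000

1129 368 368 1000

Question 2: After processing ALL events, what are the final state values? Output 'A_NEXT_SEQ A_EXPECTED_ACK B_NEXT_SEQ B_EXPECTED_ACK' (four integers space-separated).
After event 0: A_seq=1000 A_ack=314 B_seq=314 B_ack=1000
After event 1: A_seq=1000 A_ack=368 B_seq=368 B_ack=1000
After event 2: A_seq=1129 A_ack=368 B_seq=368 B_ack=1000
After event 3: A_seq=1221 A_ack=368 B_seq=368 B_ack=1000
After event 4: A_seq=1221 A_ack=368 B_seq=368 B_ack=1221
After event 5: A_seq=1221 A_ack=475 B_seq=475 B_ack=1221

Answer: 1221 475 475 1221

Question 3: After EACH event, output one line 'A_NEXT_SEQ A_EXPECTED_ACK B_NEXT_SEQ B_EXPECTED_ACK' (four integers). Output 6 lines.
1000 314 314 1000
1000 368 368 1000
1129 368 368 1000
1221 368 368 1000
1221 368 368 1221
1221 475 475 1221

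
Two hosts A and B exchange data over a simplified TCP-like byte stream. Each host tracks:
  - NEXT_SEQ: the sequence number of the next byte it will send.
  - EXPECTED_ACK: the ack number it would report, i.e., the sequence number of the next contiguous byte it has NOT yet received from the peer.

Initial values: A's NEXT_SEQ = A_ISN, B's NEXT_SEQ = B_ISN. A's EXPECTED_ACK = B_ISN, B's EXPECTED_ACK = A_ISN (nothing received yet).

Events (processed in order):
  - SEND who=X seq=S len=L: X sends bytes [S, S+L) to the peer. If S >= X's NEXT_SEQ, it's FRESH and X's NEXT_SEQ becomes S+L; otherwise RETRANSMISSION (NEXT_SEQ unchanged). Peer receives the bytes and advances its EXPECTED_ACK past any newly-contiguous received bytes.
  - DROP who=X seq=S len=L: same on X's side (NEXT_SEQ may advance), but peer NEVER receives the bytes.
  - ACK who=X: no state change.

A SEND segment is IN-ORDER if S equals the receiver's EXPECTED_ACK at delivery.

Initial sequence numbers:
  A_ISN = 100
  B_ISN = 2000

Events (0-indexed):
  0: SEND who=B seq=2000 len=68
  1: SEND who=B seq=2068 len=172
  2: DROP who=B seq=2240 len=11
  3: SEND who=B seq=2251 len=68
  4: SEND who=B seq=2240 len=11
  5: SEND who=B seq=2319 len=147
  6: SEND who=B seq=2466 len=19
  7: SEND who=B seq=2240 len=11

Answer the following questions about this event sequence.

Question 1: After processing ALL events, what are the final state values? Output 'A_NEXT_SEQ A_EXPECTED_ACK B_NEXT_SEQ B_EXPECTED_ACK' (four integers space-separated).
Answer: 100 2485 2485 100

Derivation:
After event 0: A_seq=100 A_ack=2068 B_seq=2068 B_ack=100
After event 1: A_seq=100 A_ack=2240 B_seq=2240 B_ack=100
After event 2: A_seq=100 A_ack=2240 B_seq=2251 B_ack=100
After event 3: A_seq=100 A_ack=2240 B_seq=2319 B_ack=100
After event 4: A_seq=100 A_ack=2319 B_seq=2319 B_ack=100
After event 5: A_seq=100 A_ack=2466 B_seq=2466 B_ack=100
After event 6: A_seq=100 A_ack=2485 B_seq=2485 B_ack=100
After event 7: A_seq=100 A_ack=2485 B_seq=2485 B_ack=100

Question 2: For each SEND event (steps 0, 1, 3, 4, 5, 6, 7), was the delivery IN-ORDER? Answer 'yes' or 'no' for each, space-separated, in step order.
Answer: yes yes no yes yes yes no

Derivation:
Step 0: SEND seq=2000 -> in-order
Step 1: SEND seq=2068 -> in-order
Step 3: SEND seq=2251 -> out-of-order
Step 4: SEND seq=2240 -> in-order
Step 5: SEND seq=2319 -> in-order
Step 6: SEND seq=2466 -> in-order
Step 7: SEND seq=2240 -> out-of-order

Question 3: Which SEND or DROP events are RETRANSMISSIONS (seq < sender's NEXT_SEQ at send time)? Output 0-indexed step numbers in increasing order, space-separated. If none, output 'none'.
Answer: 4 7

Derivation:
Step 0: SEND seq=2000 -> fresh
Step 1: SEND seq=2068 -> fresh
Step 2: DROP seq=2240 -> fresh
Step 3: SEND seq=2251 -> fresh
Step 4: SEND seq=2240 -> retransmit
Step 5: SEND seq=2319 -> fresh
Step 6: SEND seq=2466 -> fresh
Step 7: SEND seq=2240 -> retransmit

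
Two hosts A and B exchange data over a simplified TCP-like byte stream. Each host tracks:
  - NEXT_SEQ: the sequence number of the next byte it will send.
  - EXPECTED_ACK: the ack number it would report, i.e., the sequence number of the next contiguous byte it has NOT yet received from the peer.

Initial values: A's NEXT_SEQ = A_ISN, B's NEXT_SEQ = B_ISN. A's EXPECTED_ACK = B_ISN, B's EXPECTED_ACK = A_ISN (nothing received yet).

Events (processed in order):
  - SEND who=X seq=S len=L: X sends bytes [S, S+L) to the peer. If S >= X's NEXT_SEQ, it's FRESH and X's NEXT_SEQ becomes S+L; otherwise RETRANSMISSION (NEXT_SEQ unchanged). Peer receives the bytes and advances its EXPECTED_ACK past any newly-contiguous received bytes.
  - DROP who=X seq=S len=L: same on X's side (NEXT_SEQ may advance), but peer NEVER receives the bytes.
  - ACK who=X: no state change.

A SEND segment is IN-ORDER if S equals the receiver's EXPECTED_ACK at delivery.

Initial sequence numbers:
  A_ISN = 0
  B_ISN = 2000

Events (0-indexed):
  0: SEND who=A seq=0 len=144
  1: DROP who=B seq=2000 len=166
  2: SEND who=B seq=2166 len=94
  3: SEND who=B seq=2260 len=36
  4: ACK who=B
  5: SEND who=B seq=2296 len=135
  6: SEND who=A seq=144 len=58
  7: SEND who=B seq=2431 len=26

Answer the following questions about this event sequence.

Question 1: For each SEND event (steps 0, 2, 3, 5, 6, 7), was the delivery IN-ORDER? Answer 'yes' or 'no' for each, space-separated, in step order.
Answer: yes no no no yes no

Derivation:
Step 0: SEND seq=0 -> in-order
Step 2: SEND seq=2166 -> out-of-order
Step 3: SEND seq=2260 -> out-of-order
Step 5: SEND seq=2296 -> out-of-order
Step 6: SEND seq=144 -> in-order
Step 7: SEND seq=2431 -> out-of-order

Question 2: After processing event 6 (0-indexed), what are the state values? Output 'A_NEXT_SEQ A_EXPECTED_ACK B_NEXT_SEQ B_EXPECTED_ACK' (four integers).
After event 0: A_seq=144 A_ack=2000 B_seq=2000 B_ack=144
After event 1: A_seq=144 A_ack=2000 B_seq=2166 B_ack=144
After event 2: A_seq=144 A_ack=2000 B_seq=2260 B_ack=144
After event 3: A_seq=144 A_ack=2000 B_seq=2296 B_ack=144
After event 4: A_seq=144 A_ack=2000 B_seq=2296 B_ack=144
After event 5: A_seq=144 A_ack=2000 B_seq=2431 B_ack=144
After event 6: A_seq=202 A_ack=2000 B_seq=2431 B_ack=202

202 2000 2431 202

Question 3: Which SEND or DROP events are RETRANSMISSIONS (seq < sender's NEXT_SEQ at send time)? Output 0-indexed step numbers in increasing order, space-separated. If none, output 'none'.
Step 0: SEND seq=0 -> fresh
Step 1: DROP seq=2000 -> fresh
Step 2: SEND seq=2166 -> fresh
Step 3: SEND seq=2260 -> fresh
Step 5: SEND seq=2296 -> fresh
Step 6: SEND seq=144 -> fresh
Step 7: SEND seq=2431 -> fresh

Answer: none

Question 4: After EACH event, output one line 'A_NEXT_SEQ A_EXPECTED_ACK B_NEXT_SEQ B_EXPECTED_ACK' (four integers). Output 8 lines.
144 2000 2000 144
144 2000 2166 144
144 2000 2260 144
144 2000 2296 144
144 2000 2296 144
144 2000 2431 144
202 2000 2431 202
202 2000 2457 202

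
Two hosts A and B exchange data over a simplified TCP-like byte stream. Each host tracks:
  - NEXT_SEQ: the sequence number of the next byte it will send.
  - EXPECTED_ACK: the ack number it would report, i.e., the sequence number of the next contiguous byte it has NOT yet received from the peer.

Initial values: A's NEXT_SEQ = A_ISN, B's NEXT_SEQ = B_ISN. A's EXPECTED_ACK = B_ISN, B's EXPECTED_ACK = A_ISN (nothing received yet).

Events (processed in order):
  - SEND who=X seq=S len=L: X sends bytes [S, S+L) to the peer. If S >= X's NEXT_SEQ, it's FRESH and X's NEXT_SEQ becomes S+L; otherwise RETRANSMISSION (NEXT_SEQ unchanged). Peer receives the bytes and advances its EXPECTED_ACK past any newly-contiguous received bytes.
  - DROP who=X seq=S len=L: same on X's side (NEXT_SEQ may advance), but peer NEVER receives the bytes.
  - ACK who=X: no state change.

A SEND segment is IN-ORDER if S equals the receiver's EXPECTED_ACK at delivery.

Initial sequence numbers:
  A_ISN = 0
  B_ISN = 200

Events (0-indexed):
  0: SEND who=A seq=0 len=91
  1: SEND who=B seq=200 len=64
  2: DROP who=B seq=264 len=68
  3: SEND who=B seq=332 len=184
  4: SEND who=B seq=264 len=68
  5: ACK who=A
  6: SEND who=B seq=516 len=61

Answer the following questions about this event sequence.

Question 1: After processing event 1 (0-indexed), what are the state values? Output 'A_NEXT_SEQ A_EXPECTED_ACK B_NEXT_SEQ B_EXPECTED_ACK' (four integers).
After event 0: A_seq=91 A_ack=200 B_seq=200 B_ack=91
After event 1: A_seq=91 A_ack=264 B_seq=264 B_ack=91

91 264 264 91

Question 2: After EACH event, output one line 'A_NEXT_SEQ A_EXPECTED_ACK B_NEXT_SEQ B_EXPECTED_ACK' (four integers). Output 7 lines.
91 200 200 91
91 264 264 91
91 264 332 91
91 264 516 91
91 516 516 91
91 516 516 91
91 577 577 91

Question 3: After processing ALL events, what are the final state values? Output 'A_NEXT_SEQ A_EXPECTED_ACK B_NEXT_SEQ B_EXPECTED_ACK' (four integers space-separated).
After event 0: A_seq=91 A_ack=200 B_seq=200 B_ack=91
After event 1: A_seq=91 A_ack=264 B_seq=264 B_ack=91
After event 2: A_seq=91 A_ack=264 B_seq=332 B_ack=91
After event 3: A_seq=91 A_ack=264 B_seq=516 B_ack=91
After event 4: A_seq=91 A_ack=516 B_seq=516 B_ack=91
After event 5: A_seq=91 A_ack=516 B_seq=516 B_ack=91
After event 6: A_seq=91 A_ack=577 B_seq=577 B_ack=91

Answer: 91 577 577 91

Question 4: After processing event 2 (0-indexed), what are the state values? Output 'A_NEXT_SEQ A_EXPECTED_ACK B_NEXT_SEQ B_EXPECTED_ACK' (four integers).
After event 0: A_seq=91 A_ack=200 B_seq=200 B_ack=91
After event 1: A_seq=91 A_ack=264 B_seq=264 B_ack=91
After event 2: A_seq=91 A_ack=264 B_seq=332 B_ack=91

91 264 332 91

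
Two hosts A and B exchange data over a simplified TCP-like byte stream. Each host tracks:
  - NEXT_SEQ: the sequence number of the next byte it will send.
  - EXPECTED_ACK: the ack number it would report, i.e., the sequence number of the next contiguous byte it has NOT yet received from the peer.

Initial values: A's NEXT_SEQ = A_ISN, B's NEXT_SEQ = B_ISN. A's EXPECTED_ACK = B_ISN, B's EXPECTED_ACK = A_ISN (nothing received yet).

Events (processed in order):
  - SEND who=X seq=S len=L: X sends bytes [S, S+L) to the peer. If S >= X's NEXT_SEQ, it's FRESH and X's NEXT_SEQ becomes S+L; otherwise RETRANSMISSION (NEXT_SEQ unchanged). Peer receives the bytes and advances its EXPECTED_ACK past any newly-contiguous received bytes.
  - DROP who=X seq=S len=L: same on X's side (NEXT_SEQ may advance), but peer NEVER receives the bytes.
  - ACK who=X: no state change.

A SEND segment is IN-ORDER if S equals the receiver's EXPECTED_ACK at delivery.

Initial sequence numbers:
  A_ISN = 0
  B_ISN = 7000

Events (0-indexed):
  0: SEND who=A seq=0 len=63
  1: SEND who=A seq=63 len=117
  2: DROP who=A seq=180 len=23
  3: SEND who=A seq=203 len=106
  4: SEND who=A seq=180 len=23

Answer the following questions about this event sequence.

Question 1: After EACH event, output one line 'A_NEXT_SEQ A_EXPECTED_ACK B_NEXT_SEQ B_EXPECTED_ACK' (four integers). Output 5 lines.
63 7000 7000 63
180 7000 7000 180
203 7000 7000 180
309 7000 7000 180
309 7000 7000 309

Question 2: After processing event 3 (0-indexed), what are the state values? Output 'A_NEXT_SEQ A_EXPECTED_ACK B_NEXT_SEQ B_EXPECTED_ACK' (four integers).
After event 0: A_seq=63 A_ack=7000 B_seq=7000 B_ack=63
After event 1: A_seq=180 A_ack=7000 B_seq=7000 B_ack=180
After event 2: A_seq=203 A_ack=7000 B_seq=7000 B_ack=180
After event 3: A_seq=309 A_ack=7000 B_seq=7000 B_ack=180

309 7000 7000 180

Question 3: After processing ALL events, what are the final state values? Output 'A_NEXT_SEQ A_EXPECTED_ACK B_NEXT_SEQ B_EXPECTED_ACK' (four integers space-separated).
Answer: 309 7000 7000 309

Derivation:
After event 0: A_seq=63 A_ack=7000 B_seq=7000 B_ack=63
After event 1: A_seq=180 A_ack=7000 B_seq=7000 B_ack=180
After event 2: A_seq=203 A_ack=7000 B_seq=7000 B_ack=180
After event 3: A_seq=309 A_ack=7000 B_seq=7000 B_ack=180
After event 4: A_seq=309 A_ack=7000 B_seq=7000 B_ack=309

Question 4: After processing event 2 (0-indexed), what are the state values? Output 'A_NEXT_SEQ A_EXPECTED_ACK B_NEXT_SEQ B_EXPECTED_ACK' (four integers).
After event 0: A_seq=63 A_ack=7000 B_seq=7000 B_ack=63
After event 1: A_seq=180 A_ack=7000 B_seq=7000 B_ack=180
After event 2: A_seq=203 A_ack=7000 B_seq=7000 B_ack=180

203 7000 7000 180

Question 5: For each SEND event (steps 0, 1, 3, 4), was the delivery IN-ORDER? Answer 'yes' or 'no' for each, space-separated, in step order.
Step 0: SEND seq=0 -> in-order
Step 1: SEND seq=63 -> in-order
Step 3: SEND seq=203 -> out-of-order
Step 4: SEND seq=180 -> in-order

Answer: yes yes no yes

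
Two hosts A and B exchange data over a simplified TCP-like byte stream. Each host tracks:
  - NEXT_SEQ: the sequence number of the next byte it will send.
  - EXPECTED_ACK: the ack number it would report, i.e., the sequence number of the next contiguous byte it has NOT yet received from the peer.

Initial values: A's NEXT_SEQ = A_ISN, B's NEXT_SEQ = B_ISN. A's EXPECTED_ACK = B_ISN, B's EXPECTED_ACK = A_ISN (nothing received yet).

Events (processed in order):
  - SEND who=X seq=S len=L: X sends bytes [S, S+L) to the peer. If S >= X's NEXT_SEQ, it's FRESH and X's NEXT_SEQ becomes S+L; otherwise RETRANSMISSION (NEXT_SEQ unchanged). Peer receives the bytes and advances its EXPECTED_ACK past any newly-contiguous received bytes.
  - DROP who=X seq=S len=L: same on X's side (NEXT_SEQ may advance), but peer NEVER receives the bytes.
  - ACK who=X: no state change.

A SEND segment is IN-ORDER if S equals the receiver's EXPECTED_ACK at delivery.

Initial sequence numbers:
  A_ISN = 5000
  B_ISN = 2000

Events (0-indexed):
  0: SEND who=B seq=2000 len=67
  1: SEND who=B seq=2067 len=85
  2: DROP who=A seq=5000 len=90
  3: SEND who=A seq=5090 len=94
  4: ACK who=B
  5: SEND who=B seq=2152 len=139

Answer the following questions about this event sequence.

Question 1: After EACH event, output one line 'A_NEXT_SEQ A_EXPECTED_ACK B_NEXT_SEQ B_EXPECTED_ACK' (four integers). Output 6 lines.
5000 2067 2067 5000
5000 2152 2152 5000
5090 2152 2152 5000
5184 2152 2152 5000
5184 2152 2152 5000
5184 2291 2291 5000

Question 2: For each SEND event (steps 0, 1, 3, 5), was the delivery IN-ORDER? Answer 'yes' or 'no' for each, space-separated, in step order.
Answer: yes yes no yes

Derivation:
Step 0: SEND seq=2000 -> in-order
Step 1: SEND seq=2067 -> in-order
Step 3: SEND seq=5090 -> out-of-order
Step 5: SEND seq=2152 -> in-order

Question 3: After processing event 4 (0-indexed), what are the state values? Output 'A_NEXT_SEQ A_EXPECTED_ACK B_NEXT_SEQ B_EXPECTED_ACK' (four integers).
After event 0: A_seq=5000 A_ack=2067 B_seq=2067 B_ack=5000
After event 1: A_seq=5000 A_ack=2152 B_seq=2152 B_ack=5000
After event 2: A_seq=5090 A_ack=2152 B_seq=2152 B_ack=5000
After event 3: A_seq=5184 A_ack=2152 B_seq=2152 B_ack=5000
After event 4: A_seq=5184 A_ack=2152 B_seq=2152 B_ack=5000

5184 2152 2152 5000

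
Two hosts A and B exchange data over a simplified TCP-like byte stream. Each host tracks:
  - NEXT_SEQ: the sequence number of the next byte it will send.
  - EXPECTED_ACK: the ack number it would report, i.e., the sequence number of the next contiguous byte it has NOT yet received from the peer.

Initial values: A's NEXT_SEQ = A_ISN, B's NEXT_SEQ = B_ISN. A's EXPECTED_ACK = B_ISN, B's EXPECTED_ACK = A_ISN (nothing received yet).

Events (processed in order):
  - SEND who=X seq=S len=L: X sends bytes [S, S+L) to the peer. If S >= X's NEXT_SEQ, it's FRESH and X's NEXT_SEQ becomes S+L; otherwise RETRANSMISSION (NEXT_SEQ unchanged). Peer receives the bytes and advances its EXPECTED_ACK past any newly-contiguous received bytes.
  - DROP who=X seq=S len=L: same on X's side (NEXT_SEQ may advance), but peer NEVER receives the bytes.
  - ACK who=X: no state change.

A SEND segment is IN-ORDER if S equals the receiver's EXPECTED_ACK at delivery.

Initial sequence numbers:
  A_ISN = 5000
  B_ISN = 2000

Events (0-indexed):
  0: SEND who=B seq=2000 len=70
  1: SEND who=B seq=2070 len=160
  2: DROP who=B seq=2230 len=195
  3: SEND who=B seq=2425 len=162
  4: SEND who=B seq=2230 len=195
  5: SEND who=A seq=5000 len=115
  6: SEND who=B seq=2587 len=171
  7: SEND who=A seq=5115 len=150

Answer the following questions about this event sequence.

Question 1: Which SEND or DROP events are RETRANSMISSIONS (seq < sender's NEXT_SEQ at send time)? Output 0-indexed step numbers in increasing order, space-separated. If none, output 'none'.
Step 0: SEND seq=2000 -> fresh
Step 1: SEND seq=2070 -> fresh
Step 2: DROP seq=2230 -> fresh
Step 3: SEND seq=2425 -> fresh
Step 4: SEND seq=2230 -> retransmit
Step 5: SEND seq=5000 -> fresh
Step 6: SEND seq=2587 -> fresh
Step 7: SEND seq=5115 -> fresh

Answer: 4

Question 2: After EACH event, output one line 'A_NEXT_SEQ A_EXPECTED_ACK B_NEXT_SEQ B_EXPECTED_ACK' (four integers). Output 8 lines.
5000 2070 2070 5000
5000 2230 2230 5000
5000 2230 2425 5000
5000 2230 2587 5000
5000 2587 2587 5000
5115 2587 2587 5115
5115 2758 2758 5115
5265 2758 2758 5265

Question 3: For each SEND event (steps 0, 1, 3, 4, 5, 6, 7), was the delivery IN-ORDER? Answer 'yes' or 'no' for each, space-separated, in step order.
Step 0: SEND seq=2000 -> in-order
Step 1: SEND seq=2070 -> in-order
Step 3: SEND seq=2425 -> out-of-order
Step 4: SEND seq=2230 -> in-order
Step 5: SEND seq=5000 -> in-order
Step 6: SEND seq=2587 -> in-order
Step 7: SEND seq=5115 -> in-order

Answer: yes yes no yes yes yes yes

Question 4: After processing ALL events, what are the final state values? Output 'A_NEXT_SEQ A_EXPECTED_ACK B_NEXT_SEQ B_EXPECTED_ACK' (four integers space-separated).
After event 0: A_seq=5000 A_ack=2070 B_seq=2070 B_ack=5000
After event 1: A_seq=5000 A_ack=2230 B_seq=2230 B_ack=5000
After event 2: A_seq=5000 A_ack=2230 B_seq=2425 B_ack=5000
After event 3: A_seq=5000 A_ack=2230 B_seq=2587 B_ack=5000
After event 4: A_seq=5000 A_ack=2587 B_seq=2587 B_ack=5000
After event 5: A_seq=5115 A_ack=2587 B_seq=2587 B_ack=5115
After event 6: A_seq=5115 A_ack=2758 B_seq=2758 B_ack=5115
After event 7: A_seq=5265 A_ack=2758 B_seq=2758 B_ack=5265

Answer: 5265 2758 2758 5265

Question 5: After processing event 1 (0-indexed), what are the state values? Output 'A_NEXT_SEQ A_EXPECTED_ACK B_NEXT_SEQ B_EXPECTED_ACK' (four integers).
After event 0: A_seq=5000 A_ack=2070 B_seq=2070 B_ack=5000
After event 1: A_seq=5000 A_ack=2230 B_seq=2230 B_ack=5000

5000 2230 2230 5000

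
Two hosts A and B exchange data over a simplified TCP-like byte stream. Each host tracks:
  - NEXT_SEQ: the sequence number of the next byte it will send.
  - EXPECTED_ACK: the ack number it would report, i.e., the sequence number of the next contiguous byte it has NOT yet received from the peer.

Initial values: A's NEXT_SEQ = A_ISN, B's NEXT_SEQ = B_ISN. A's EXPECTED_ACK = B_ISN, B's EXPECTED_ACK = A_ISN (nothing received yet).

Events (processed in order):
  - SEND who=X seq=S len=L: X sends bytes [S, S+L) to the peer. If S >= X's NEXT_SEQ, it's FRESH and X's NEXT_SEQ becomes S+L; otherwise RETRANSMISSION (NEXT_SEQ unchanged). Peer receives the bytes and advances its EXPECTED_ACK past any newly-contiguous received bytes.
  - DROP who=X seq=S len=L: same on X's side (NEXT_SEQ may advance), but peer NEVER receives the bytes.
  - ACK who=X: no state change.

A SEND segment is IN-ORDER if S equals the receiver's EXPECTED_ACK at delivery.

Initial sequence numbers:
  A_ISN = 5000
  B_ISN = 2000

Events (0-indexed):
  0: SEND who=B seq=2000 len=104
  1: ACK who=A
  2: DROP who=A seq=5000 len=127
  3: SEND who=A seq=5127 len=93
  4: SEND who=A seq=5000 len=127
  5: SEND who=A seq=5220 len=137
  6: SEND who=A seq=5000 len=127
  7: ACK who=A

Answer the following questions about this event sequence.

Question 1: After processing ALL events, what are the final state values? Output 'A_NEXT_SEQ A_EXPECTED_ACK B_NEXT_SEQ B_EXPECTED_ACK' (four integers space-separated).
Answer: 5357 2104 2104 5357

Derivation:
After event 0: A_seq=5000 A_ack=2104 B_seq=2104 B_ack=5000
After event 1: A_seq=5000 A_ack=2104 B_seq=2104 B_ack=5000
After event 2: A_seq=5127 A_ack=2104 B_seq=2104 B_ack=5000
After event 3: A_seq=5220 A_ack=2104 B_seq=2104 B_ack=5000
After event 4: A_seq=5220 A_ack=2104 B_seq=2104 B_ack=5220
After event 5: A_seq=5357 A_ack=2104 B_seq=2104 B_ack=5357
After event 6: A_seq=5357 A_ack=2104 B_seq=2104 B_ack=5357
After event 7: A_seq=5357 A_ack=2104 B_seq=2104 B_ack=5357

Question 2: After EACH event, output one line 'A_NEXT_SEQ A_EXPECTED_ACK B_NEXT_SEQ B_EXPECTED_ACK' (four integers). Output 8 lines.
5000 2104 2104 5000
5000 2104 2104 5000
5127 2104 2104 5000
5220 2104 2104 5000
5220 2104 2104 5220
5357 2104 2104 5357
5357 2104 2104 5357
5357 2104 2104 5357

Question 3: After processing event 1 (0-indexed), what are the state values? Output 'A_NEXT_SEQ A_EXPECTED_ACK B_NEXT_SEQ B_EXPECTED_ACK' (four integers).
After event 0: A_seq=5000 A_ack=2104 B_seq=2104 B_ack=5000
After event 1: A_seq=5000 A_ack=2104 B_seq=2104 B_ack=5000

5000 2104 2104 5000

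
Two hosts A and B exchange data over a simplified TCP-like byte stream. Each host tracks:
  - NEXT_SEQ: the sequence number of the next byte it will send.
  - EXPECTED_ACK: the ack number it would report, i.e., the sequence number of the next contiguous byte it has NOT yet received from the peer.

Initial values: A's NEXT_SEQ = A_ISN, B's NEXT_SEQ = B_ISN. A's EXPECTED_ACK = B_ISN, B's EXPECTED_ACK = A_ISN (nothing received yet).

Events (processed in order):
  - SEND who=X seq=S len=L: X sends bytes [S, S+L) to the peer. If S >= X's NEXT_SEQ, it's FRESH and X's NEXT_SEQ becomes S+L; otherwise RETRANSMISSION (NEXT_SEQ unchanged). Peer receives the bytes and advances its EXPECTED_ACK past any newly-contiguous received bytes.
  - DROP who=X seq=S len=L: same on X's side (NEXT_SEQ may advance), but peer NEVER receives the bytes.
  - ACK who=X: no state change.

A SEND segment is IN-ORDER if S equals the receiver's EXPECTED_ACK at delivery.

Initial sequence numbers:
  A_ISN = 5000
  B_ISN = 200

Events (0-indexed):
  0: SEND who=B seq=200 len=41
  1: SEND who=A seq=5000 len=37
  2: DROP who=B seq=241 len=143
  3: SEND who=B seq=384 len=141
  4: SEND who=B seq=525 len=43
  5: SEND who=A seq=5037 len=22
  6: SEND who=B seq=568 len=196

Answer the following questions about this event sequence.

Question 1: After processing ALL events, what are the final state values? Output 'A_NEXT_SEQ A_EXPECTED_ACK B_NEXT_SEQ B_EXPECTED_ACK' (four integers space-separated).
Answer: 5059 241 764 5059

Derivation:
After event 0: A_seq=5000 A_ack=241 B_seq=241 B_ack=5000
After event 1: A_seq=5037 A_ack=241 B_seq=241 B_ack=5037
After event 2: A_seq=5037 A_ack=241 B_seq=384 B_ack=5037
After event 3: A_seq=5037 A_ack=241 B_seq=525 B_ack=5037
After event 4: A_seq=5037 A_ack=241 B_seq=568 B_ack=5037
After event 5: A_seq=5059 A_ack=241 B_seq=568 B_ack=5059
After event 6: A_seq=5059 A_ack=241 B_seq=764 B_ack=5059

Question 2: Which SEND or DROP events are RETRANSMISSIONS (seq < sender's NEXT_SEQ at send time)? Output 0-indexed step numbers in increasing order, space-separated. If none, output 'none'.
Step 0: SEND seq=200 -> fresh
Step 1: SEND seq=5000 -> fresh
Step 2: DROP seq=241 -> fresh
Step 3: SEND seq=384 -> fresh
Step 4: SEND seq=525 -> fresh
Step 5: SEND seq=5037 -> fresh
Step 6: SEND seq=568 -> fresh

Answer: none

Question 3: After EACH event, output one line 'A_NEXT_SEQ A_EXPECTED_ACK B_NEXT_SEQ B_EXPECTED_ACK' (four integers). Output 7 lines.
5000 241 241 5000
5037 241 241 5037
5037 241 384 5037
5037 241 525 5037
5037 241 568 5037
5059 241 568 5059
5059 241 764 5059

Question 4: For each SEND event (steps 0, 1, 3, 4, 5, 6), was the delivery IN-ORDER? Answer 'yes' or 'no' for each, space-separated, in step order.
Answer: yes yes no no yes no

Derivation:
Step 0: SEND seq=200 -> in-order
Step 1: SEND seq=5000 -> in-order
Step 3: SEND seq=384 -> out-of-order
Step 4: SEND seq=525 -> out-of-order
Step 5: SEND seq=5037 -> in-order
Step 6: SEND seq=568 -> out-of-order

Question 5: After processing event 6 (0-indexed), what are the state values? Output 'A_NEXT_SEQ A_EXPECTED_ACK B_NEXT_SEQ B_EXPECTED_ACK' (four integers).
After event 0: A_seq=5000 A_ack=241 B_seq=241 B_ack=5000
After event 1: A_seq=5037 A_ack=241 B_seq=241 B_ack=5037
After event 2: A_seq=5037 A_ack=241 B_seq=384 B_ack=5037
After event 3: A_seq=5037 A_ack=241 B_seq=525 B_ack=5037
After event 4: A_seq=5037 A_ack=241 B_seq=568 B_ack=5037
After event 5: A_seq=5059 A_ack=241 B_seq=568 B_ack=5059
After event 6: A_seq=5059 A_ack=241 B_seq=764 B_ack=5059

5059 241 764 5059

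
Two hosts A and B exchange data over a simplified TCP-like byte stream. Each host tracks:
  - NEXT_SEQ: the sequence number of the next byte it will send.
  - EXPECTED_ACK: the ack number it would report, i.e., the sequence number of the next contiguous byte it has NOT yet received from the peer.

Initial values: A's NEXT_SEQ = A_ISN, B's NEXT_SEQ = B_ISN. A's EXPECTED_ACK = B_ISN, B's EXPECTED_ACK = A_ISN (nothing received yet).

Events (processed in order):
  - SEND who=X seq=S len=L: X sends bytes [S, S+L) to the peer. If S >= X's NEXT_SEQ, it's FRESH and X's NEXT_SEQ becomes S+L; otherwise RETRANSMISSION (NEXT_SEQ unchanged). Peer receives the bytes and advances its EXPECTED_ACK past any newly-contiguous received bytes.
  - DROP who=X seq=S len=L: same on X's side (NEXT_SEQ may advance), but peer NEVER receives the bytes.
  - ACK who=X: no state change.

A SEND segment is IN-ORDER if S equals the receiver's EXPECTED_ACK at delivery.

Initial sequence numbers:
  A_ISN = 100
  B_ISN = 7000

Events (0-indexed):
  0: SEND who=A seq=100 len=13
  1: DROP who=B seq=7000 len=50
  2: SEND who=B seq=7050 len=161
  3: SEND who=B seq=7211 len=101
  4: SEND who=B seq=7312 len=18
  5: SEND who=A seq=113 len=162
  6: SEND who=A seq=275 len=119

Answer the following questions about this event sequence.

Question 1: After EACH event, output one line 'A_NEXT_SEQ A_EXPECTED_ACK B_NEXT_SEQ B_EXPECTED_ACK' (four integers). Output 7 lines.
113 7000 7000 113
113 7000 7050 113
113 7000 7211 113
113 7000 7312 113
113 7000 7330 113
275 7000 7330 275
394 7000 7330 394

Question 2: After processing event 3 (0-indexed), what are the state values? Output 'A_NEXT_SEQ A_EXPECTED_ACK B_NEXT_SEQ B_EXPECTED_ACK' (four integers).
After event 0: A_seq=113 A_ack=7000 B_seq=7000 B_ack=113
After event 1: A_seq=113 A_ack=7000 B_seq=7050 B_ack=113
After event 2: A_seq=113 A_ack=7000 B_seq=7211 B_ack=113
After event 3: A_seq=113 A_ack=7000 B_seq=7312 B_ack=113

113 7000 7312 113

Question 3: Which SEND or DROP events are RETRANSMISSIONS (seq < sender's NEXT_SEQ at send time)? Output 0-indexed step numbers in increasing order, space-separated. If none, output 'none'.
Answer: none

Derivation:
Step 0: SEND seq=100 -> fresh
Step 1: DROP seq=7000 -> fresh
Step 2: SEND seq=7050 -> fresh
Step 3: SEND seq=7211 -> fresh
Step 4: SEND seq=7312 -> fresh
Step 5: SEND seq=113 -> fresh
Step 6: SEND seq=275 -> fresh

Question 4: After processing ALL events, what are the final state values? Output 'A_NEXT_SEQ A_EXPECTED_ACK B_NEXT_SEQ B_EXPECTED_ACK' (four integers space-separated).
After event 0: A_seq=113 A_ack=7000 B_seq=7000 B_ack=113
After event 1: A_seq=113 A_ack=7000 B_seq=7050 B_ack=113
After event 2: A_seq=113 A_ack=7000 B_seq=7211 B_ack=113
After event 3: A_seq=113 A_ack=7000 B_seq=7312 B_ack=113
After event 4: A_seq=113 A_ack=7000 B_seq=7330 B_ack=113
After event 5: A_seq=275 A_ack=7000 B_seq=7330 B_ack=275
After event 6: A_seq=394 A_ack=7000 B_seq=7330 B_ack=394

Answer: 394 7000 7330 394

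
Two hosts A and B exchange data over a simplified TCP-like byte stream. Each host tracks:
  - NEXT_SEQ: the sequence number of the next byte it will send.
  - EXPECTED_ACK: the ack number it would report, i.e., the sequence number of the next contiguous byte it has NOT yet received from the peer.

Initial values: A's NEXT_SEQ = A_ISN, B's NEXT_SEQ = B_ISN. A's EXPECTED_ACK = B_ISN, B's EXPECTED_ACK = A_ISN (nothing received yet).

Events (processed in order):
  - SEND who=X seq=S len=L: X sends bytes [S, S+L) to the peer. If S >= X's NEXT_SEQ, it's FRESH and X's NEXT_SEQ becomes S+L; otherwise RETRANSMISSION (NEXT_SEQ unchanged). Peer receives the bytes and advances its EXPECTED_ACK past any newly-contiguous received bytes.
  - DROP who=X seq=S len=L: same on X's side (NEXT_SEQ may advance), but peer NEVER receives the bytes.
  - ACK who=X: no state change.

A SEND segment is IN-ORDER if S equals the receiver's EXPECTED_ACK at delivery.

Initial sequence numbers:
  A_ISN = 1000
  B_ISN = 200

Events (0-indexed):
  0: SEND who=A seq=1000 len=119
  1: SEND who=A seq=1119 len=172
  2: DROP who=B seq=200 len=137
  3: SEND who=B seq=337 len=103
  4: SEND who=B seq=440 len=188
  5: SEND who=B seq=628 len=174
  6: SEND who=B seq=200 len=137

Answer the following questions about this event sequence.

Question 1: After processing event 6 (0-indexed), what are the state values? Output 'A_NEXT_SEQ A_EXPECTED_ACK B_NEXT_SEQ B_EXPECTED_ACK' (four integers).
After event 0: A_seq=1119 A_ack=200 B_seq=200 B_ack=1119
After event 1: A_seq=1291 A_ack=200 B_seq=200 B_ack=1291
After event 2: A_seq=1291 A_ack=200 B_seq=337 B_ack=1291
After event 3: A_seq=1291 A_ack=200 B_seq=440 B_ack=1291
After event 4: A_seq=1291 A_ack=200 B_seq=628 B_ack=1291
After event 5: A_seq=1291 A_ack=200 B_seq=802 B_ack=1291
After event 6: A_seq=1291 A_ack=802 B_seq=802 B_ack=1291

1291 802 802 1291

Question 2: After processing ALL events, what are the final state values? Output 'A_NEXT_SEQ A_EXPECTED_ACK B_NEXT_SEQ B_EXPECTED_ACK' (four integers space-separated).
Answer: 1291 802 802 1291

Derivation:
After event 0: A_seq=1119 A_ack=200 B_seq=200 B_ack=1119
After event 1: A_seq=1291 A_ack=200 B_seq=200 B_ack=1291
After event 2: A_seq=1291 A_ack=200 B_seq=337 B_ack=1291
After event 3: A_seq=1291 A_ack=200 B_seq=440 B_ack=1291
After event 4: A_seq=1291 A_ack=200 B_seq=628 B_ack=1291
After event 5: A_seq=1291 A_ack=200 B_seq=802 B_ack=1291
After event 6: A_seq=1291 A_ack=802 B_seq=802 B_ack=1291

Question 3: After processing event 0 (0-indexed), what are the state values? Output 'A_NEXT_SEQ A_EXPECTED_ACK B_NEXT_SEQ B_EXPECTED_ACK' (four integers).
After event 0: A_seq=1119 A_ack=200 B_seq=200 B_ack=1119

1119 200 200 1119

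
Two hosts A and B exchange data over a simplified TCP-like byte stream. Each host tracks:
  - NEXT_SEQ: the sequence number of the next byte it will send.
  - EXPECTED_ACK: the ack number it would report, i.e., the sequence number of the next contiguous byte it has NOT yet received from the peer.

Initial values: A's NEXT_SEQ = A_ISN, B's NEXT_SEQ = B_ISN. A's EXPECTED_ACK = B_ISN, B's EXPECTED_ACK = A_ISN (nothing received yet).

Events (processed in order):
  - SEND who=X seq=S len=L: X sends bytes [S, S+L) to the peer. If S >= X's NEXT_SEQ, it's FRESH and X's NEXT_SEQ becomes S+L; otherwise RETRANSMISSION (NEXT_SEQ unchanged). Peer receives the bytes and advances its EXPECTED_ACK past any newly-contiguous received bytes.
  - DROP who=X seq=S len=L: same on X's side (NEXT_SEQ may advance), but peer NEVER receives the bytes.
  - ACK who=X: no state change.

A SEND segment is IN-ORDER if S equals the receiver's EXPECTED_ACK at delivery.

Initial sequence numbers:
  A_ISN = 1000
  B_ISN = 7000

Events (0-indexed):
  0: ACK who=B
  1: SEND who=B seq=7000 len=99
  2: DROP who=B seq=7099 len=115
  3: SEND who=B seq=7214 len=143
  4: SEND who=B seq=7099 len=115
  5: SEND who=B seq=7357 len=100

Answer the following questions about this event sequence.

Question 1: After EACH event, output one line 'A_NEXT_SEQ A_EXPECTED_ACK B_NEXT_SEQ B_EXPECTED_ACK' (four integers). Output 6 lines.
1000 7000 7000 1000
1000 7099 7099 1000
1000 7099 7214 1000
1000 7099 7357 1000
1000 7357 7357 1000
1000 7457 7457 1000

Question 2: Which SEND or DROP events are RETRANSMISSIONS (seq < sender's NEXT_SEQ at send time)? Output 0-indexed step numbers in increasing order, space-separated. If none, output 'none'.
Answer: 4

Derivation:
Step 1: SEND seq=7000 -> fresh
Step 2: DROP seq=7099 -> fresh
Step 3: SEND seq=7214 -> fresh
Step 4: SEND seq=7099 -> retransmit
Step 5: SEND seq=7357 -> fresh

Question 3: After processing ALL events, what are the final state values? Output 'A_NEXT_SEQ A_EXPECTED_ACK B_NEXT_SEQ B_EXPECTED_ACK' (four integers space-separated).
After event 0: A_seq=1000 A_ack=7000 B_seq=7000 B_ack=1000
After event 1: A_seq=1000 A_ack=7099 B_seq=7099 B_ack=1000
After event 2: A_seq=1000 A_ack=7099 B_seq=7214 B_ack=1000
After event 3: A_seq=1000 A_ack=7099 B_seq=7357 B_ack=1000
After event 4: A_seq=1000 A_ack=7357 B_seq=7357 B_ack=1000
After event 5: A_seq=1000 A_ack=7457 B_seq=7457 B_ack=1000

Answer: 1000 7457 7457 1000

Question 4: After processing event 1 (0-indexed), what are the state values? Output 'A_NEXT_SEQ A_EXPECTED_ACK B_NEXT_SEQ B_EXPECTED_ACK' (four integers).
After event 0: A_seq=1000 A_ack=7000 B_seq=7000 B_ack=1000
After event 1: A_seq=1000 A_ack=7099 B_seq=7099 B_ack=1000

1000 7099 7099 1000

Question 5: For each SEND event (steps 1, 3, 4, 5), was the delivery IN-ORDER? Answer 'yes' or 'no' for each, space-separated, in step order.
Answer: yes no yes yes

Derivation:
Step 1: SEND seq=7000 -> in-order
Step 3: SEND seq=7214 -> out-of-order
Step 4: SEND seq=7099 -> in-order
Step 5: SEND seq=7357 -> in-order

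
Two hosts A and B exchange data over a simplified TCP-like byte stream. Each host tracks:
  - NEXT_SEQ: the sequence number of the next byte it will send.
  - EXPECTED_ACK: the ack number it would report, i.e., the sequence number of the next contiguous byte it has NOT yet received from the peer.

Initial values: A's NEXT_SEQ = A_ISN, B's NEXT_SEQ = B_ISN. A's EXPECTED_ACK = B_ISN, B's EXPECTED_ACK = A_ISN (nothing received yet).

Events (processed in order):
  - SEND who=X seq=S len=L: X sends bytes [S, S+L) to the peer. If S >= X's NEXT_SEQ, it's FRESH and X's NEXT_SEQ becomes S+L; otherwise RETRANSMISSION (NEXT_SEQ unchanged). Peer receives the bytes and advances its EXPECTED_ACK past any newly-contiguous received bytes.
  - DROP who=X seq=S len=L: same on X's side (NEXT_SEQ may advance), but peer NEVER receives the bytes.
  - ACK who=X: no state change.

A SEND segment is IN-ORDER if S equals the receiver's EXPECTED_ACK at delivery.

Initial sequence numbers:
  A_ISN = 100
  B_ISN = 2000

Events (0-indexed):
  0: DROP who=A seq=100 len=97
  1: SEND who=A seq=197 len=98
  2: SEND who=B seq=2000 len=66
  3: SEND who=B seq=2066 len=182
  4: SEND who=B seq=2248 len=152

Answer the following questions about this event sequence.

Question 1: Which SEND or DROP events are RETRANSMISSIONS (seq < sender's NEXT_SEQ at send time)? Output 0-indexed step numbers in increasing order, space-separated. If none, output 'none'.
Step 0: DROP seq=100 -> fresh
Step 1: SEND seq=197 -> fresh
Step 2: SEND seq=2000 -> fresh
Step 3: SEND seq=2066 -> fresh
Step 4: SEND seq=2248 -> fresh

Answer: none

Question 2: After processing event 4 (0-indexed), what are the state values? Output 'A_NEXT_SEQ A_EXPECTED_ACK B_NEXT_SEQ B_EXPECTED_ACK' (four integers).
After event 0: A_seq=197 A_ack=2000 B_seq=2000 B_ack=100
After event 1: A_seq=295 A_ack=2000 B_seq=2000 B_ack=100
After event 2: A_seq=295 A_ack=2066 B_seq=2066 B_ack=100
After event 3: A_seq=295 A_ack=2248 B_seq=2248 B_ack=100
After event 4: A_seq=295 A_ack=2400 B_seq=2400 B_ack=100

295 2400 2400 100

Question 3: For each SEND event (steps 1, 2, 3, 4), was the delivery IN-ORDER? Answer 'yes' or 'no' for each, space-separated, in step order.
Step 1: SEND seq=197 -> out-of-order
Step 2: SEND seq=2000 -> in-order
Step 3: SEND seq=2066 -> in-order
Step 4: SEND seq=2248 -> in-order

Answer: no yes yes yes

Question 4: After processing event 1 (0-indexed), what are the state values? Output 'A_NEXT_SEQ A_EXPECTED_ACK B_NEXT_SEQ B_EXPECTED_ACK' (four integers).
After event 0: A_seq=197 A_ack=2000 B_seq=2000 B_ack=100
After event 1: A_seq=295 A_ack=2000 B_seq=2000 B_ack=100

295 2000 2000 100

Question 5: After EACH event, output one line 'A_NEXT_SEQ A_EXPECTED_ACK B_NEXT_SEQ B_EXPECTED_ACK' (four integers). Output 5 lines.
197 2000 2000 100
295 2000 2000 100
295 2066 2066 100
295 2248 2248 100
295 2400 2400 100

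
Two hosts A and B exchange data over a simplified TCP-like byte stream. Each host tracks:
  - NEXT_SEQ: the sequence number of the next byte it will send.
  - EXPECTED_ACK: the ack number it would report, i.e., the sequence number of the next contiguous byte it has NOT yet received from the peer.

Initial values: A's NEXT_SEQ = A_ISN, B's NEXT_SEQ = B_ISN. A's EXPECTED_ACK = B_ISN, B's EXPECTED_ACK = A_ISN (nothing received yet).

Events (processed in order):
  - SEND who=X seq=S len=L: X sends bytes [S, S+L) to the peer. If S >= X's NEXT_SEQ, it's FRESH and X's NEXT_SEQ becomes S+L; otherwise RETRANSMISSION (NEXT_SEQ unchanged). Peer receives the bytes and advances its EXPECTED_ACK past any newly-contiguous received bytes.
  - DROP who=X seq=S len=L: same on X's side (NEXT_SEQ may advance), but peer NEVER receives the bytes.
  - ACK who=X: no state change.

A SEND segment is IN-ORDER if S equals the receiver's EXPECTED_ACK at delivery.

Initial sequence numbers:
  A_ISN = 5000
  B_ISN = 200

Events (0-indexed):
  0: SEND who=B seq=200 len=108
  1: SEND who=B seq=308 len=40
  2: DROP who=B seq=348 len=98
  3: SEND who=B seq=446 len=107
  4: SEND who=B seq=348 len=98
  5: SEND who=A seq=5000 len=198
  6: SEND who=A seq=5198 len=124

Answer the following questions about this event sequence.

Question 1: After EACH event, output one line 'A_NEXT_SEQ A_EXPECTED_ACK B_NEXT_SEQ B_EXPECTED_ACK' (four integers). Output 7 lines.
5000 308 308 5000
5000 348 348 5000
5000 348 446 5000
5000 348 553 5000
5000 553 553 5000
5198 553 553 5198
5322 553 553 5322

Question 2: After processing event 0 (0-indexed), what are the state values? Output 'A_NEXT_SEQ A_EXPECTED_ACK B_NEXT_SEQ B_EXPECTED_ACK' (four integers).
After event 0: A_seq=5000 A_ack=308 B_seq=308 B_ack=5000

5000 308 308 5000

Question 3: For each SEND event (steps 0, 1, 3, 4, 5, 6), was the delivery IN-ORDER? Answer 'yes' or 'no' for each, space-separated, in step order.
Answer: yes yes no yes yes yes

Derivation:
Step 0: SEND seq=200 -> in-order
Step 1: SEND seq=308 -> in-order
Step 3: SEND seq=446 -> out-of-order
Step 4: SEND seq=348 -> in-order
Step 5: SEND seq=5000 -> in-order
Step 6: SEND seq=5198 -> in-order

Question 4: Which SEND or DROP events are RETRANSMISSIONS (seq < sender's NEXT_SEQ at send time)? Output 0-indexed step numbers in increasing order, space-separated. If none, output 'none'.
Step 0: SEND seq=200 -> fresh
Step 1: SEND seq=308 -> fresh
Step 2: DROP seq=348 -> fresh
Step 3: SEND seq=446 -> fresh
Step 4: SEND seq=348 -> retransmit
Step 5: SEND seq=5000 -> fresh
Step 6: SEND seq=5198 -> fresh

Answer: 4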